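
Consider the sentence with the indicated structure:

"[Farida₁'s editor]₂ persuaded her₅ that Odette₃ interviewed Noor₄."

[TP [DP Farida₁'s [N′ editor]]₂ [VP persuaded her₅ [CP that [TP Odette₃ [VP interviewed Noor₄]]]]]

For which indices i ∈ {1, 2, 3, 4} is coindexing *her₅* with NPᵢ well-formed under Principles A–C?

*her* is a pronoun, so Principle B applies: it must be free in its binding domain.
Binding domain of *her₅*: the matrix TP, whose subject is [Farida₁'s editor]₂.
*Farida₁* and the pronoun do not c-command one another → neither Principle B nor Principle C is at stake; coindexation permitted.
*[Farida₁'s editor]₂* c-commands the pronoun within its binding domain → coindexation would violate Principle B.
*Odette₃*: the pronoun c-commands this R-expression → coindexation would violate Principle C on *Odette₃*.
*Noor₄*: the pronoun c-commands this R-expression → coindexation would violate Principle C on *Noor₄*.

{1}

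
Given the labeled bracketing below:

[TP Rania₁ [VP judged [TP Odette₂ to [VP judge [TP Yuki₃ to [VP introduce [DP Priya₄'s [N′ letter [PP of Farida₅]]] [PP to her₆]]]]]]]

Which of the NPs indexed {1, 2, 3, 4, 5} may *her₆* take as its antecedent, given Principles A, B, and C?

*her* is a pronoun, so Principle B applies: it must be free in its binding domain.
Binding domain of *her₆*: the embedded TP, whose subject is Yuki₃.
*Rania₁* c-commands the pronoun but from outside its binding domain, and is not c-commanded by it → coindexation permitted.
*Odette₂* c-commands the pronoun but from outside its binding domain, and is not c-commanded by it → coindexation permitted.
*Yuki₃* c-commands the pronoun within its binding domain → coindexation would violate Principle B.
*Priya₄* and the pronoun do not c-command one another → neither Principle B nor Principle C is at stake; coindexation permitted.
*Farida₅* and the pronoun do not c-command one another → neither Principle B nor Principle C is at stake; coindexation permitted.

{1, 2, 4, 5}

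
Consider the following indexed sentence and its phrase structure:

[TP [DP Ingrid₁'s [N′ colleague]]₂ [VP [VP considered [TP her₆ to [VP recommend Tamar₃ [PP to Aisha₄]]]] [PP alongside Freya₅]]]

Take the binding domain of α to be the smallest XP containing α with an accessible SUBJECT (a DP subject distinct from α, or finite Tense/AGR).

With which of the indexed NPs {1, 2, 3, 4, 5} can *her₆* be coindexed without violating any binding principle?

{1, 5}

*her* is a pronoun, so Principle B applies: it must be free in its binding domain.
Binding domain of *her₆*: the matrix TP, whose subject is [Ingrid₁'s colleague]₂.
*Ingrid₁* and the pronoun do not c-command one another → neither Principle B nor Principle C is at stake; coindexation permitted.
*[Ingrid₁'s colleague]₂* c-commands the pronoun within its binding domain → coindexation would violate Principle B.
*Tamar₃*: the pronoun c-commands this R-expression → coindexation would violate Principle C on *Tamar₃*.
*Aisha₄*: the pronoun c-commands this R-expression → coindexation would violate Principle C on *Aisha₄*.
*Freya₅* and the pronoun do not c-command one another → neither Principle B nor Principle C is at stake; coindexation permitted.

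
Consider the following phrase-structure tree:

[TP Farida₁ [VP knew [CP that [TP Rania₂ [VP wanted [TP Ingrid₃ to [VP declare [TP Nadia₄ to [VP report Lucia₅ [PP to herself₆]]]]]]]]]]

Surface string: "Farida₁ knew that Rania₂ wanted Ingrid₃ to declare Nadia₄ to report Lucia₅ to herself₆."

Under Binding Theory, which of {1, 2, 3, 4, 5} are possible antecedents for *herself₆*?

{4, 5}

*herself* is an anaphor, so Principle A applies: it must be bound in its binding domain.
Binding domain of *herself₆*: the embedded TP, whose subject is Nadia₄.
*Farida₁* c-commands the anaphor but is outside its binding domain → cannot satisfy Principle A.
*Rania₂* c-commands the anaphor but is outside its binding domain → cannot satisfy Principle A.
*Ingrid₃* c-commands the anaphor but is outside its binding domain → cannot satisfy Principle A.
*Nadia₄* c-commands the anaphor within its binding domain → licit binder.
*Lucia₅* c-commands the anaphor within its binding domain → licit binder.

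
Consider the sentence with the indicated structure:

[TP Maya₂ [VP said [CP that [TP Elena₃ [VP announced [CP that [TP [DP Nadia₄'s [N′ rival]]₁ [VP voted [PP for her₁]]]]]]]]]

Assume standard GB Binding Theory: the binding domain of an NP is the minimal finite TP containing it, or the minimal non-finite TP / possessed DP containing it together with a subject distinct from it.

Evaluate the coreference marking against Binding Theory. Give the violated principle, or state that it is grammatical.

The two coindexed NPs are *[Nadia₄'s rival]₁* and *her₁*.
*her₁* is a pronoun. Its binding domain is the embedded TP, whose subject is [Nadia₄'s rival]₁.
*[Nadia₄'s rival]₁* c-commands it within that domain and carries the same index.
The pronoun is locally bound → Principle B violation.

Principle B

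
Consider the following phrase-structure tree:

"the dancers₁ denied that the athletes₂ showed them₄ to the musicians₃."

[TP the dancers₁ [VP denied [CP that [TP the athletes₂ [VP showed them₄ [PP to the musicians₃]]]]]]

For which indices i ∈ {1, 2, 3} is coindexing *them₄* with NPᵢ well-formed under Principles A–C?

{1}

*them* is a pronoun, so Principle B applies: it must be free in its binding domain.
Binding domain of *them₄*: the embedded TP, whose subject is the athletes₂.
*the dancers₁* c-commands the pronoun but from outside its binding domain, and is not c-commanded by it → coindexation permitted.
*the athletes₂* c-commands the pronoun within its binding domain → coindexation would violate Principle B.
*the musicians₃*: the pronoun c-commands this R-expression → coindexation would violate Principle C on *the musicians₃*.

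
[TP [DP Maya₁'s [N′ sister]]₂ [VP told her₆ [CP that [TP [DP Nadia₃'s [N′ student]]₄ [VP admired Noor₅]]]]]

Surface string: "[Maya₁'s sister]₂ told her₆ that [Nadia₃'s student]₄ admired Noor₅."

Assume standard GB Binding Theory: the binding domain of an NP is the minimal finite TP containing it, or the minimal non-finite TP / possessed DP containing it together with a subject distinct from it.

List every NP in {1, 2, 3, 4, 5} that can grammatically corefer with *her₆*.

*her* is a pronoun, so Principle B applies: it must be free in its binding domain.
Binding domain of *her₆*: the matrix TP, whose subject is [Maya₁'s sister]₂.
*Maya₁* and the pronoun do not c-command one another → neither Principle B nor Principle C is at stake; coindexation permitted.
*[Maya₁'s sister]₂* c-commands the pronoun within its binding domain → coindexation would violate Principle B.
*Nadia₃*: the pronoun c-commands this R-expression → coindexation would violate Principle C on *Nadia₃*.
*[Nadia₃'s student]₄*: the pronoun c-commands this R-expression → coindexation would violate Principle C on *[Nadia₃'s student]₄*.
*Noor₅*: the pronoun c-commands this R-expression → coindexation would violate Principle C on *Noor₅*.

{1}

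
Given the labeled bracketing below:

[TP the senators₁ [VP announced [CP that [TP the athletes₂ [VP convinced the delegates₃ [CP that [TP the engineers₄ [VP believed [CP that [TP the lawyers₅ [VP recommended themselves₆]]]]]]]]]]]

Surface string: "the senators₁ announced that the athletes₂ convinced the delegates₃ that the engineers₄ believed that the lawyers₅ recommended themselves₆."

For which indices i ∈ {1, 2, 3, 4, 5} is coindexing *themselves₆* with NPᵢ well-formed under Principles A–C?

{5}

*themselves* is an anaphor, so Principle A applies: it must be bound in its binding domain.
Binding domain of *themselves₆*: the embedded TP, whose subject is the lawyers₅.
*the senators₁* c-commands the anaphor but is outside its binding domain → cannot satisfy Principle A.
*the athletes₂* c-commands the anaphor but is outside its binding domain → cannot satisfy Principle A.
*the delegates₃* c-commands the anaphor but is outside its binding domain → cannot satisfy Principle A.
*the engineers₄* c-commands the anaphor but is outside its binding domain → cannot satisfy Principle A.
*the lawyers₅* c-commands the anaphor within its binding domain → licit binder.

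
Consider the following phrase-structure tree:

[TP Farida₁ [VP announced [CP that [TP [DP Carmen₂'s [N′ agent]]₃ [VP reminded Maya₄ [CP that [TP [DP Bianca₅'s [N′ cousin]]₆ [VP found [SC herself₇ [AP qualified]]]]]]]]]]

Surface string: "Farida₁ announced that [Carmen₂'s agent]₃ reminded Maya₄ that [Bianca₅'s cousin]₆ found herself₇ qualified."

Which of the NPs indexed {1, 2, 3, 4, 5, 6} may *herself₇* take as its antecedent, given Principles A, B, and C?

*herself* is an anaphor, so Principle A applies: it must be bound in its binding domain.
Binding domain of *herself₇*: the embedded TP, whose subject is [Bianca₅'s cousin]₆.
*Farida₁* c-commands the anaphor but is outside its binding domain → cannot satisfy Principle A.
*Carmen₂* does not c-command the anaphor → cannot bind it.
*[Carmen₂'s agent]₃* c-commands the anaphor but is outside its binding domain → cannot satisfy Principle A.
*Maya₄* c-commands the anaphor but is outside its binding domain → cannot satisfy Principle A.
*Bianca₅* does not c-command the anaphor → cannot bind it.
*[Bianca₅'s cousin]₆* c-commands the anaphor within its binding domain → licit binder.

{6}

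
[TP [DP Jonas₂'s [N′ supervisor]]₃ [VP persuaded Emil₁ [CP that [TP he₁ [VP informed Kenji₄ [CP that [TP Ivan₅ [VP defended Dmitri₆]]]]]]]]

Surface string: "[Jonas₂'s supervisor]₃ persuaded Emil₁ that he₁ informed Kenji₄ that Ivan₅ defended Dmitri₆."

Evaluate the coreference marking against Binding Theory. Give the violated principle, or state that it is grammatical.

The two coindexed NPs are *Emil₁* and *he₁*.
*he₁* is a pronoun; nothing c-commands it within its binding domain (the embedded TP.), so Principle B holds trivially.
*Emil₁* is an R-expression; *he₁* does not c-command it, and no other NP shares its index, so Principle C is satisfied.
All principles are respected.

grammatical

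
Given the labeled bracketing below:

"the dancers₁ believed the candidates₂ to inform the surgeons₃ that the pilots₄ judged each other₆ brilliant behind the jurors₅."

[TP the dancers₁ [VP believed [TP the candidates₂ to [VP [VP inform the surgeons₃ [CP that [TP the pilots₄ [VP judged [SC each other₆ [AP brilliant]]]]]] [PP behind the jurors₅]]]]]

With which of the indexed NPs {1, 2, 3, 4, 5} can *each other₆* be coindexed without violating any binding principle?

*each other* is an anaphor, so Principle A applies: it must be bound in its binding domain.
Binding domain of *each other₆*: the embedded TP, whose subject is the pilots₄.
*the dancers₁* c-commands the anaphor but is outside its binding domain → cannot satisfy Principle A.
*the candidates₂* c-commands the anaphor but is outside its binding domain → cannot satisfy Principle A.
*the surgeons₃* c-commands the anaphor but is outside its binding domain → cannot satisfy Principle A.
*the pilots₄* c-commands the anaphor within its binding domain → licit binder.
*the jurors₅* does not c-command the anaphor → cannot bind it.

{4}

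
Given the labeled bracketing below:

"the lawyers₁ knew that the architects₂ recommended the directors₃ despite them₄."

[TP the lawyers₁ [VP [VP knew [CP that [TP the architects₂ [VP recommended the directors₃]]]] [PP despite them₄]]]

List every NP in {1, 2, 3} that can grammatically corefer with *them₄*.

{2, 3}

*them* is a pronoun, so Principle B applies: it must be free in its binding domain.
Binding domain of *them₄*: the matrix TP, whose subject is the lawyers₁.
*the lawyers₁* c-commands the pronoun within its binding domain → coindexation would violate Principle B.
*the architects₂* and the pronoun do not c-command one another → neither Principle B nor Principle C is at stake; coindexation permitted.
*the directors₃* and the pronoun do not c-command one another → neither Principle B nor Principle C is at stake; coindexation permitted.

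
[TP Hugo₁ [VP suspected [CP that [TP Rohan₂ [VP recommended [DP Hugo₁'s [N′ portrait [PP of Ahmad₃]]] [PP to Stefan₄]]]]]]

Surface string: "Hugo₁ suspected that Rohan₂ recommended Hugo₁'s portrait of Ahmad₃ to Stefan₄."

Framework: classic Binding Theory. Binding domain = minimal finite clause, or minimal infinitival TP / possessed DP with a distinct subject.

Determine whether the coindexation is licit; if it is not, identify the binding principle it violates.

The two coindexed NPs are *Hugo₁* (the higher occurrence) and *Hugo₁* (the lower occurrence).
*Hugo₁* (the lower occurrence) is an R-expression. Principle C requires it to be free everywhere.
*Hugo₁* (the higher occurrence) c-commands it and carries the same index.
The R-expression is bound → Principle C violation.

Principle C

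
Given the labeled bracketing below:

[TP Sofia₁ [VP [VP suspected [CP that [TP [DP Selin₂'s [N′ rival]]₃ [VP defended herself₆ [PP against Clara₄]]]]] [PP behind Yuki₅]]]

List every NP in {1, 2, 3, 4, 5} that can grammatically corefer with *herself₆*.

{3}

*herself* is an anaphor, so Principle A applies: it must be bound in its binding domain.
Binding domain of *herself₆*: the embedded TP, whose subject is [Selin₂'s rival]₃.
*Sofia₁* c-commands the anaphor but is outside its binding domain → cannot satisfy Principle A.
*Selin₂* does not c-command the anaphor → cannot bind it.
*[Selin₂'s rival]₃* c-commands the anaphor within its binding domain → licit binder.
*Clara₄* does not c-command the anaphor → cannot bind it.
*Yuki₅* does not c-command the anaphor → cannot bind it.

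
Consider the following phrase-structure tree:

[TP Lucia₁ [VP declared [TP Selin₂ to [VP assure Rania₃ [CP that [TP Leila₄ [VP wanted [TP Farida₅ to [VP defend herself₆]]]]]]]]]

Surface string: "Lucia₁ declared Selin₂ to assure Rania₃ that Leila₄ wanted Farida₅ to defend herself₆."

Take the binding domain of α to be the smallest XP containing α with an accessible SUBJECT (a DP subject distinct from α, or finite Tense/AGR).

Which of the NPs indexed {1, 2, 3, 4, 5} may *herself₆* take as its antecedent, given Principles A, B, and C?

{5}

*herself* is an anaphor, so Principle A applies: it must be bound in its binding domain.
Binding domain of *herself₆*: the embedded TP, whose subject is Farida₅.
*Lucia₁* c-commands the anaphor but is outside its binding domain → cannot satisfy Principle A.
*Selin₂* c-commands the anaphor but is outside its binding domain → cannot satisfy Principle A.
*Rania₃* c-commands the anaphor but is outside its binding domain → cannot satisfy Principle A.
*Leila₄* c-commands the anaphor but is outside its binding domain → cannot satisfy Principle A.
*Farida₅* c-commands the anaphor within its binding domain → licit binder.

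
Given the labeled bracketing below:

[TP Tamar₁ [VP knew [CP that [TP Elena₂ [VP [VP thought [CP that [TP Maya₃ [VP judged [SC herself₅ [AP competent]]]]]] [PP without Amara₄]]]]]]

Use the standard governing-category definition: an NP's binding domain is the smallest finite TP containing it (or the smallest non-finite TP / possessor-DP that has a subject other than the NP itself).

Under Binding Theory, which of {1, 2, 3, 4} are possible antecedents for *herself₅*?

{3}

*herself* is an anaphor, so Principle A applies: it must be bound in its binding domain.
Binding domain of *herself₅*: the embedded TP, whose subject is Maya₃.
*Tamar₁* c-commands the anaphor but is outside its binding domain → cannot satisfy Principle A.
*Elena₂* c-commands the anaphor but is outside its binding domain → cannot satisfy Principle A.
*Maya₃* c-commands the anaphor within its binding domain → licit binder.
*Amara₄* does not c-command the anaphor → cannot bind it.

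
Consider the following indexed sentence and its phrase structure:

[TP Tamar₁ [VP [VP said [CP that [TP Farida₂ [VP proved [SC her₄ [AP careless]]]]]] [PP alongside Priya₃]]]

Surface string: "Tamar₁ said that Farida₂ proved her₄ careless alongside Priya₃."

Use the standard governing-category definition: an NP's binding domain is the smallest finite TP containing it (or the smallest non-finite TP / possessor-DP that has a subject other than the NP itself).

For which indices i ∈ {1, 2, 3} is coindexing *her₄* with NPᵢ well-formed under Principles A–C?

{1, 3}

*her* is a pronoun, so Principle B applies: it must be free in its binding domain.
Binding domain of *her₄*: the embedded TP, whose subject is Farida₂.
*Tamar₁* c-commands the pronoun but from outside its binding domain, and is not c-commanded by it → coindexation permitted.
*Farida₂* c-commands the pronoun within its binding domain → coindexation would violate Principle B.
*Priya₃* and the pronoun do not c-command one another → neither Principle B nor Principle C is at stake; coindexation permitted.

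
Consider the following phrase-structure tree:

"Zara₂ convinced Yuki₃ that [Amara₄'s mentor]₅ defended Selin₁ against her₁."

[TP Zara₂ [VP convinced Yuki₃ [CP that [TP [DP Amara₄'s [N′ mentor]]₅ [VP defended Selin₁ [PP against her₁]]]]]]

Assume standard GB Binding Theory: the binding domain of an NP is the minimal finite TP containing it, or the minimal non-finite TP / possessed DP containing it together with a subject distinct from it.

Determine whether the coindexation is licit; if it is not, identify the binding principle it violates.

Principle B

The two coindexed NPs are *Selin₁* and *her₁*.
*her₁* is a pronoun. Its binding domain is the embedded TP, whose subject is [Amara₄'s mentor]₅.
*Selin₁* c-commands it within that domain and carries the same index.
The pronoun is locally bound → Principle B violation.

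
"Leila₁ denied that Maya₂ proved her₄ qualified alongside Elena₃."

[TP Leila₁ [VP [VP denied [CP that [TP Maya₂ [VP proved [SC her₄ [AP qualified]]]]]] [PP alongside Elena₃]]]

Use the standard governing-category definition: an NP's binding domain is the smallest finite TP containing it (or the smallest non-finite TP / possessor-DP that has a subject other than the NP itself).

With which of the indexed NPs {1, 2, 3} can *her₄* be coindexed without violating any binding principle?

*her* is a pronoun, so Principle B applies: it must be free in its binding domain.
Binding domain of *her₄*: the embedded TP, whose subject is Maya₂.
*Leila₁* c-commands the pronoun but from outside its binding domain, and is not c-commanded by it → coindexation permitted.
*Maya₂* c-commands the pronoun within its binding domain → coindexation would violate Principle B.
*Elena₃* and the pronoun do not c-command one another → neither Principle B nor Principle C is at stake; coindexation permitted.

{1, 3}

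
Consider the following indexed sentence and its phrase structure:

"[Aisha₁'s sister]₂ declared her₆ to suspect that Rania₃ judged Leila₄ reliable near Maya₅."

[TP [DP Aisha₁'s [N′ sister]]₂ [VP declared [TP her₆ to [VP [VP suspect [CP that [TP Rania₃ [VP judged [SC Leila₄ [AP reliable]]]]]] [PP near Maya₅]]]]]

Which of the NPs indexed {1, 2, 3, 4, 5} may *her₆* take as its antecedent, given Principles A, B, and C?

{1}

*her* is a pronoun, so Principle B applies: it must be free in its binding domain.
Binding domain of *her₆*: the matrix TP, whose subject is [Aisha₁'s sister]₂.
*Aisha₁* and the pronoun do not c-command one another → neither Principle B nor Principle C is at stake; coindexation permitted.
*[Aisha₁'s sister]₂* c-commands the pronoun within its binding domain → coindexation would violate Principle B.
*Rania₃*: the pronoun c-commands this R-expression → coindexation would violate Principle C on *Rania₃*.
*Leila₄*: the pronoun c-commands this R-expression → coindexation would violate Principle C on *Leila₄*.
*Maya₅*: the pronoun c-commands this R-expression → coindexation would violate Principle C on *Maya₅*.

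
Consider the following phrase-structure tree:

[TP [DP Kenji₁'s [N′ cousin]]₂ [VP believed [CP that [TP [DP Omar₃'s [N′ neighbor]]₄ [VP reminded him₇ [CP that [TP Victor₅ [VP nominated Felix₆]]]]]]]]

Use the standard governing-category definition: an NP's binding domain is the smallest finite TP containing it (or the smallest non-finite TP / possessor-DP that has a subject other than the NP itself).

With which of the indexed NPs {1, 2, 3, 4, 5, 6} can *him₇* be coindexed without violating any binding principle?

*him* is a pronoun, so Principle B applies: it must be free in its binding domain.
Binding domain of *him₇*: the embedded TP, whose subject is [Omar₃'s neighbor]₄.
*Kenji₁* and the pronoun do not c-command one another → neither Principle B nor Principle C is at stake; coindexation permitted.
*[Kenji₁'s cousin]₂* c-commands the pronoun but from outside its binding domain, and is not c-commanded by it → coindexation permitted.
*Omar₃* and the pronoun do not c-command one another → neither Principle B nor Principle C is at stake; coindexation permitted.
*[Omar₃'s neighbor]₄* c-commands the pronoun within its binding domain → coindexation would violate Principle B.
*Victor₅*: the pronoun c-commands this R-expression → coindexation would violate Principle C on *Victor₅*.
*Felix₆*: the pronoun c-commands this R-expression → coindexation would violate Principle C on *Felix₆*.

{1, 2, 3}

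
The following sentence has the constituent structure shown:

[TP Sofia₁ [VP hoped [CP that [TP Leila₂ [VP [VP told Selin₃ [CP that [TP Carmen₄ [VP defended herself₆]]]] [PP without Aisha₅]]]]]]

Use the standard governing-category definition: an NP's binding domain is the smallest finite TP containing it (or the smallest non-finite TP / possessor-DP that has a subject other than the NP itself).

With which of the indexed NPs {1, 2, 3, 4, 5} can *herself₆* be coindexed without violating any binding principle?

{4}

*herself* is an anaphor, so Principle A applies: it must be bound in its binding domain.
Binding domain of *herself₆*: the embedded TP, whose subject is Carmen₄.
*Sofia₁* c-commands the anaphor but is outside its binding domain → cannot satisfy Principle A.
*Leila₂* c-commands the anaphor but is outside its binding domain → cannot satisfy Principle A.
*Selin₃* c-commands the anaphor but is outside its binding domain → cannot satisfy Principle A.
*Carmen₄* c-commands the anaphor within its binding domain → licit binder.
*Aisha₅* does not c-command the anaphor → cannot bind it.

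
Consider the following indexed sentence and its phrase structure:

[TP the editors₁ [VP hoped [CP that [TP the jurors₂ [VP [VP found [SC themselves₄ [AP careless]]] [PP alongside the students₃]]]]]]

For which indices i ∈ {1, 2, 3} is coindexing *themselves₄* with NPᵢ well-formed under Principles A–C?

{2}

*themselves* is an anaphor, so Principle A applies: it must be bound in its binding domain.
Binding domain of *themselves₄*: the embedded TP, whose subject is the jurors₂.
*the editors₁* c-commands the anaphor but is outside its binding domain → cannot satisfy Principle A.
*the jurors₂* c-commands the anaphor within its binding domain → licit binder.
*the students₃* does not c-command the anaphor → cannot bind it.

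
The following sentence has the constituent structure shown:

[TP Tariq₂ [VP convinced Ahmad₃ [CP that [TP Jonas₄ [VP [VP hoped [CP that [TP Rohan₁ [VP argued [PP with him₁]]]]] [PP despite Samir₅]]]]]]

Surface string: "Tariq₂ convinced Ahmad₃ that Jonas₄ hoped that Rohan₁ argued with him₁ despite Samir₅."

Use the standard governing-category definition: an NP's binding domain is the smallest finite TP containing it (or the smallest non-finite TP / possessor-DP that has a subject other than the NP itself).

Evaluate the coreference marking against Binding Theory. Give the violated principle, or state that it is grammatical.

The two coindexed NPs are *Rohan₁* and *him₁*.
*him₁* is a pronoun. Its binding domain is the embedded TP, whose subject is Rohan₁.
*Rohan₁* c-commands it within that domain and carries the same index.
The pronoun is locally bound → Principle B violation.

Principle B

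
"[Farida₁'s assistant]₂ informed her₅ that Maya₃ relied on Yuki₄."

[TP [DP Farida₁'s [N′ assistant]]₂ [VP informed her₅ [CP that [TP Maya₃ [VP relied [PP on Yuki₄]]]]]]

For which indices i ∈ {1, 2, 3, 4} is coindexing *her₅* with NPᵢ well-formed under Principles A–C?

*her* is a pronoun, so Principle B applies: it must be free in its binding domain.
Binding domain of *her₅*: the matrix TP, whose subject is [Farida₁'s assistant]₂.
*Farida₁* and the pronoun do not c-command one another → neither Principle B nor Principle C is at stake; coindexation permitted.
*[Farida₁'s assistant]₂* c-commands the pronoun within its binding domain → coindexation would violate Principle B.
*Maya₃*: the pronoun c-commands this R-expression → coindexation would violate Principle C on *Maya₃*.
*Yuki₄*: the pronoun c-commands this R-expression → coindexation would violate Principle C on *Yuki₄*.

{1}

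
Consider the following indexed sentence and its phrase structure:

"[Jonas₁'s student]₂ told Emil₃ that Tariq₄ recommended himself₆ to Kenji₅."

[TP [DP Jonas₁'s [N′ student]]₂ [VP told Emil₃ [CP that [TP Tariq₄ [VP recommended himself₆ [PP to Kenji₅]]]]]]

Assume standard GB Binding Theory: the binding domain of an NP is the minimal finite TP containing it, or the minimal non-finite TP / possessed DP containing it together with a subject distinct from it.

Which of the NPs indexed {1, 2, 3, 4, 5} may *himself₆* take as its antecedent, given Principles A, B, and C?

*himself* is an anaphor, so Principle A applies: it must be bound in its binding domain.
Binding domain of *himself₆*: the embedded TP, whose subject is Tariq₄.
*Jonas₁* does not c-command the anaphor → cannot bind it.
*[Jonas₁'s student]₂* c-commands the anaphor but is outside its binding domain → cannot satisfy Principle A.
*Emil₃* c-commands the anaphor but is outside its binding domain → cannot satisfy Principle A.
*Tariq₄* c-commands the anaphor within its binding domain → licit binder.
*Kenji₅* does not c-command the anaphor → cannot bind it.

{4}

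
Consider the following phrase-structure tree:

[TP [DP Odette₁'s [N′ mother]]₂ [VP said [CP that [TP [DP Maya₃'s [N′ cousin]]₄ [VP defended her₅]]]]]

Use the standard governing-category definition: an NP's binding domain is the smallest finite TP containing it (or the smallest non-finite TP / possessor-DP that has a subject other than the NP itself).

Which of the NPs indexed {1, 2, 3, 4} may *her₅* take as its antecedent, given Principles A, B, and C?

{1, 2, 3}

*her* is a pronoun, so Principle B applies: it must be free in its binding domain.
Binding domain of *her₅*: the embedded TP, whose subject is [Maya₃'s cousin]₄.
*Odette₁* and the pronoun do not c-command one another → neither Principle B nor Principle C is at stake; coindexation permitted.
*[Odette₁'s mother]₂* c-commands the pronoun but from outside its binding domain, and is not c-commanded by it → coindexation permitted.
*Maya₃* and the pronoun do not c-command one another → neither Principle B nor Principle C is at stake; coindexation permitted.
*[Maya₃'s cousin]₄* c-commands the pronoun within its binding domain → coindexation would violate Principle B.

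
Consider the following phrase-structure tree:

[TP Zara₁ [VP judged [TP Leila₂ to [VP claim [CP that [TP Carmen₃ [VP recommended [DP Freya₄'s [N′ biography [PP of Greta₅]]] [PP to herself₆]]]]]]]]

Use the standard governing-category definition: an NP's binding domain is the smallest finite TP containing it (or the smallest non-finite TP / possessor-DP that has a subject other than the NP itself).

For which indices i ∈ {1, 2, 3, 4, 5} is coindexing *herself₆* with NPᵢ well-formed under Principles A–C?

*herself* is an anaphor, so Principle A applies: it must be bound in its binding domain.
Binding domain of *herself₆*: the embedded TP, whose subject is Carmen₃.
*Zara₁* c-commands the anaphor but is outside its binding domain → cannot satisfy Principle A.
*Leila₂* c-commands the anaphor but is outside its binding domain → cannot satisfy Principle A.
*Carmen₃* c-commands the anaphor within its binding domain → licit binder.
*Freya₄* does not c-command the anaphor → cannot bind it.
*Greta₅* does not c-command the anaphor → cannot bind it.

{3}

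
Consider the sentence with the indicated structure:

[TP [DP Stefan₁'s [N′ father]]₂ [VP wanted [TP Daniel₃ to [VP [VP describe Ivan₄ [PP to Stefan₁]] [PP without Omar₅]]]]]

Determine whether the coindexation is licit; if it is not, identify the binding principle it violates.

grammatical

The two coindexed NPs are *Stefan₁* and *Stefan₁*.
*Stefan₁* is an R-expression; no coindexed NP c-commands it, so Principle C holds.
*Stefan₁* is an R-expression; *Stefan₁* does not c-command it, and no other NP shares its index, so Principle C is satisfied.
All principles are respected.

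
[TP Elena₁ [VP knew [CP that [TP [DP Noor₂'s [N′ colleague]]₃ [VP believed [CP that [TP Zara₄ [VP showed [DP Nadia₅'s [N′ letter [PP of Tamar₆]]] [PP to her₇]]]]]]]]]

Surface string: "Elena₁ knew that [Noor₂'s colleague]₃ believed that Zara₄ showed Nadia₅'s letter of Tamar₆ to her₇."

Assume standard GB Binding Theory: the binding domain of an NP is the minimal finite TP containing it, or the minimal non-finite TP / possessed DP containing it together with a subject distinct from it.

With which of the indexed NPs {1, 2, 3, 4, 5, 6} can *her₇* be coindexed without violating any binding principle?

*her* is a pronoun, so Principle B applies: it must be free in its binding domain.
Binding domain of *her₇*: the embedded TP, whose subject is Zara₄.
*Elena₁* c-commands the pronoun but from outside its binding domain, and is not c-commanded by it → coindexation permitted.
*Noor₂* and the pronoun do not c-command one another → neither Principle B nor Principle C is at stake; coindexation permitted.
*[Noor₂'s colleague]₃* c-commands the pronoun but from outside its binding domain, and is not c-commanded by it → coindexation permitted.
*Zara₄* c-commands the pronoun within its binding domain → coindexation would violate Principle B.
*Nadia₅* and the pronoun do not c-command one another → neither Principle B nor Principle C is at stake; coindexation permitted.
*Tamar₆* and the pronoun do not c-command one another → neither Principle B nor Principle C is at stake; coindexation permitted.

{1, 2, 3, 5, 6}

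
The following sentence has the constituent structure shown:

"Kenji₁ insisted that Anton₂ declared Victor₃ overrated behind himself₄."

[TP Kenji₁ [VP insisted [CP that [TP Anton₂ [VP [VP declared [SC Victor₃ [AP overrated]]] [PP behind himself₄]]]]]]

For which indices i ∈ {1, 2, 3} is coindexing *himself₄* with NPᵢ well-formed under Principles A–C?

{2}

*himself* is an anaphor, so Principle A applies: it must be bound in its binding domain.
Binding domain of *himself₄*: the embedded TP, whose subject is Anton₂.
*Kenji₁* c-commands the anaphor but is outside its binding domain → cannot satisfy Principle A.
*Anton₂* c-commands the anaphor within its binding domain → licit binder.
*Victor₃* does not c-command the anaphor → cannot bind it.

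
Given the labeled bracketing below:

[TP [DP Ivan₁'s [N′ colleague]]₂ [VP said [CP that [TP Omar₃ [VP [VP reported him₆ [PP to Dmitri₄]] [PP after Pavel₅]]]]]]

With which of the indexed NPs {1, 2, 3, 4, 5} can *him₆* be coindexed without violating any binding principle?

*him* is a pronoun, so Principle B applies: it must be free in its binding domain.
Binding domain of *him₆*: the embedded TP, whose subject is Omar₃.
*Ivan₁* and the pronoun do not c-command one another → neither Principle B nor Principle C is at stake; coindexation permitted.
*[Ivan₁'s colleague]₂* c-commands the pronoun but from outside its binding domain, and is not c-commanded by it → coindexation permitted.
*Omar₃* c-commands the pronoun within its binding domain → coindexation would violate Principle B.
*Dmitri₄*: the pronoun c-commands this R-expression → coindexation would violate Principle C on *Dmitri₄*.
*Pavel₅* and the pronoun do not c-command one another → neither Principle B nor Principle C is at stake; coindexation permitted.

{1, 2, 5}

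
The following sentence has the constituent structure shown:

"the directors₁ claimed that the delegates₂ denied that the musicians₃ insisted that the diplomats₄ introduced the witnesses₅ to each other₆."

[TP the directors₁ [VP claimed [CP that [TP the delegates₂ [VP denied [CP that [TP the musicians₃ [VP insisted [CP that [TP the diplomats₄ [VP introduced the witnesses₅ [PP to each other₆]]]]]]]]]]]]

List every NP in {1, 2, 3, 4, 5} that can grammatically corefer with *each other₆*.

*each other* is an anaphor, so Principle A applies: it must be bound in its binding domain.
Binding domain of *each other₆*: the embedded TP, whose subject is the diplomats₄.
*the directors₁* c-commands the anaphor but is outside its binding domain → cannot satisfy Principle A.
*the delegates₂* c-commands the anaphor but is outside its binding domain → cannot satisfy Principle A.
*the musicians₃* c-commands the anaphor but is outside its binding domain → cannot satisfy Principle A.
*the diplomats₄* c-commands the anaphor within its binding domain → licit binder.
*the witnesses₅* c-commands the anaphor within its binding domain → licit binder.

{4, 5}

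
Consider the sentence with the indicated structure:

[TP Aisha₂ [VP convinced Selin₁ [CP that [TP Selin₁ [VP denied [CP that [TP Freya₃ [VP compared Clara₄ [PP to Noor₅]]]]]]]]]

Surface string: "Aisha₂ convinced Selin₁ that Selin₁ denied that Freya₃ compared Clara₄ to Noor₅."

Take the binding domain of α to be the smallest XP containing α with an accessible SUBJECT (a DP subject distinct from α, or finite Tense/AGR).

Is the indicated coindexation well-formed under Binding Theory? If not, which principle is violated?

Principle C

The two coindexed NPs are *Selin₁* (the higher occurrence) and *Selin₁* (the lower occurrence).
*Selin₁* (the lower occurrence) is an R-expression. Principle C requires it to be free everywhere.
*Selin₁* (the higher occurrence) c-commands it and carries the same index.
The R-expression is bound → Principle C violation.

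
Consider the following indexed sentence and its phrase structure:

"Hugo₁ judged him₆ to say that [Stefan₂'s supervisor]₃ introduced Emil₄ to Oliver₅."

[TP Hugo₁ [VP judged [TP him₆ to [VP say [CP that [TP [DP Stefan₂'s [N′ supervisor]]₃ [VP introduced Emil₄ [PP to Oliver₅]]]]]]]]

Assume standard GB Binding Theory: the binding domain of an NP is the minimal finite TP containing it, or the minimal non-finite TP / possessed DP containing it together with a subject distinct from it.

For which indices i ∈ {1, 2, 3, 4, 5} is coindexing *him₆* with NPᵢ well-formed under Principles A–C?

*him* is a pronoun, so Principle B applies: it must be free in its binding domain.
Binding domain of *him₆*: the matrix TP, whose subject is Hugo₁.
*Hugo₁* c-commands the pronoun within its binding domain → coindexation would violate Principle B.
*Stefan₂*: the pronoun c-commands this R-expression → coindexation would violate Principle C on *Stefan₂*.
*[Stefan₂'s supervisor]₃*: the pronoun c-commands this R-expression → coindexation would violate Principle C on *[Stefan₂'s supervisor]₃*.
*Emil₄*: the pronoun c-commands this R-expression → coindexation would violate Principle C on *Emil₄*.
*Oliver₅*: the pronoun c-commands this R-expression → coindexation would violate Principle C on *Oliver₅*.

none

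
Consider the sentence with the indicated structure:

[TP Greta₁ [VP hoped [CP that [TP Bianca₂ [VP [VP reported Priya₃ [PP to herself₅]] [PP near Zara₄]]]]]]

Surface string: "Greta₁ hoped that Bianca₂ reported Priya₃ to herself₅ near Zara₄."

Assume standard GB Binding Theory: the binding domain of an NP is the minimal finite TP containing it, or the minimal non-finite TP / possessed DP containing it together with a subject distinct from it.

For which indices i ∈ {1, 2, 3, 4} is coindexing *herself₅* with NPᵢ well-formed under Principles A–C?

*herself* is an anaphor, so Principle A applies: it must be bound in its binding domain.
Binding domain of *herself₅*: the embedded TP, whose subject is Bianca₂.
*Greta₁* c-commands the anaphor but is outside its binding domain → cannot satisfy Principle A.
*Bianca₂* c-commands the anaphor within its binding domain → licit binder.
*Priya₃* c-commands the anaphor within its binding domain → licit binder.
*Zara₄* does not c-command the anaphor → cannot bind it.

{2, 3}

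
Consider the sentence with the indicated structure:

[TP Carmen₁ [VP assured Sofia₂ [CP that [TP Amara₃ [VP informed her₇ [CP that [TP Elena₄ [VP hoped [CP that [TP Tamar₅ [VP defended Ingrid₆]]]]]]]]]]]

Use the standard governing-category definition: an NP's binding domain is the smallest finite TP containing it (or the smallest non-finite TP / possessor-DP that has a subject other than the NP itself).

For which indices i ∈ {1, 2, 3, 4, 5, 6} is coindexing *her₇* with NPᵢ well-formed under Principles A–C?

*her* is a pronoun, so Principle B applies: it must be free in its binding domain.
Binding domain of *her₇*: the embedded TP, whose subject is Amara₃.
*Carmen₁* c-commands the pronoun but from outside its binding domain, and is not c-commanded by it → coindexation permitted.
*Sofia₂* c-commands the pronoun but from outside its binding domain, and is not c-commanded by it → coindexation permitted.
*Amara₃* c-commands the pronoun within its binding domain → coindexation would violate Principle B.
*Elena₄*: the pronoun c-commands this R-expression → coindexation would violate Principle C on *Elena₄*.
*Tamar₅*: the pronoun c-commands this R-expression → coindexation would violate Principle C on *Tamar₅*.
*Ingrid₆*: the pronoun c-commands this R-expression → coindexation would violate Principle C on *Ingrid₆*.

{1, 2}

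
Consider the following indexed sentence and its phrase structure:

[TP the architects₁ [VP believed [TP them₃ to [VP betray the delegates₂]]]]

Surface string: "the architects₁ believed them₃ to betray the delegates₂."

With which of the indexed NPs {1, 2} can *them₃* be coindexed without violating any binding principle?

*them* is a pronoun, so Principle B applies: it must be free in its binding domain.
Binding domain of *them₃*: the matrix TP, whose subject is the architects₁.
*the architects₁* c-commands the pronoun within its binding domain → coindexation would violate Principle B.
*the delegates₂*: the pronoun c-commands this R-expression → coindexation would violate Principle C on *the delegates₂*.

none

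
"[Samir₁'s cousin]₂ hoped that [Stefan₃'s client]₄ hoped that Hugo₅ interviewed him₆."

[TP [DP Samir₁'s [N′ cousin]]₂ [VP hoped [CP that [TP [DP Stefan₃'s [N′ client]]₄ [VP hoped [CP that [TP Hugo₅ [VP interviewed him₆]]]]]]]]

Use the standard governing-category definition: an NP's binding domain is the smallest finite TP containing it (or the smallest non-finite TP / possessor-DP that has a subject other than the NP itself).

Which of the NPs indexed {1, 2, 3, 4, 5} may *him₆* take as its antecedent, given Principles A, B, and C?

*him* is a pronoun, so Principle B applies: it must be free in its binding domain.
Binding domain of *him₆*: the embedded TP, whose subject is Hugo₅.
*Samir₁* and the pronoun do not c-command one another → neither Principle B nor Principle C is at stake; coindexation permitted.
*[Samir₁'s cousin]₂* c-commands the pronoun but from outside its binding domain, and is not c-commanded by it → coindexation permitted.
*Stefan₃* and the pronoun do not c-command one another → neither Principle B nor Principle C is at stake; coindexation permitted.
*[Stefan₃'s client]₄* c-commands the pronoun but from outside its binding domain, and is not c-commanded by it → coindexation permitted.
*Hugo₅* c-commands the pronoun within its binding domain → coindexation would violate Principle B.

{1, 2, 3, 4}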